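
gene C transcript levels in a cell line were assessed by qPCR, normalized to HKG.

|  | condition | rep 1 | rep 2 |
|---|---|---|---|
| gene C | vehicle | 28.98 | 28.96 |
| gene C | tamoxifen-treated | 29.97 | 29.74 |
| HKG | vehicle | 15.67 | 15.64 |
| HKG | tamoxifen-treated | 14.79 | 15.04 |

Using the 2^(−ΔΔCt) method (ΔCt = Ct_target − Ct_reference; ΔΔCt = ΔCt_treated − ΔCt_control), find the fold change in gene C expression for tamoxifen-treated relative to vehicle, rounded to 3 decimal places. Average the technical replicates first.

Mean Ct: gene C vehicle 28.970; gene C tamoxifen-treated 29.855; HKG vehicle 15.655; HKG tamoxifen-treated 14.915
ΔCt(vehicle) = 28.970 − 15.655 = 13.315
ΔCt(tamoxifen-treated) = 29.855 − 14.915 = 14.940
ΔΔCt = 14.940 − 13.315 = 1.625
Fold change = 2^(−1.625) = 0.3242

0.324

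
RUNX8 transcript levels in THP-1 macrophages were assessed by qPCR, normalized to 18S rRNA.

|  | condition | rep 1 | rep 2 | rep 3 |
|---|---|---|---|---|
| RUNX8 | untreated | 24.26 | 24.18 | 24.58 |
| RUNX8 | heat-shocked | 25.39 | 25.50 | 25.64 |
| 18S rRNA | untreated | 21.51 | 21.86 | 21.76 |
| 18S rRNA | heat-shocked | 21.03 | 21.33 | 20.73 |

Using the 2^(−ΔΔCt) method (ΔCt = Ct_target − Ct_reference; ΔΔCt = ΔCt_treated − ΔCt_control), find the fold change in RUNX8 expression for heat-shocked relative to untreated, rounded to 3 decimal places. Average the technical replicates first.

Mean Ct: RUNX8 untreated 24.340; RUNX8 heat-shocked 25.510; 18S rRNA untreated 21.710; 18S rRNA heat-shocked 21.030
ΔCt(untreated) = 24.340 − 21.710 = 2.630
ΔCt(heat-shocked) = 25.510 − 21.030 = 4.480
ΔΔCt = 4.480 − 2.630 = 1.850
Fold change = 2^(−1.850) = 0.2774

0.277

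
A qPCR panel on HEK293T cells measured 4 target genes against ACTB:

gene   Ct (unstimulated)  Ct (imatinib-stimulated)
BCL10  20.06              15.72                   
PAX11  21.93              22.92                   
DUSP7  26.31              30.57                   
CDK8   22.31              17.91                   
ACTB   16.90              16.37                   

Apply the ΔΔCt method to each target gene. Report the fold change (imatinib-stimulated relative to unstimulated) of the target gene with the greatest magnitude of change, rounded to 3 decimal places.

0.036

BCL10: ΔΔCt = (15.72−16.37) − (20.06−16.90) = -0.65 − 3.16 = -3.81; fold change = 2^3.81 = 14.026
PAX11: ΔΔCt = (22.92−16.37) − (21.93−16.90) = 6.55 − 5.03 = 1.52; fold change = 2^-1.52 = 0.349
DUSP7: ΔΔCt = (30.57−16.37) − (26.31−16.90) = 14.20 − 9.41 = 4.79; fold change = 2^-4.79 = 0.036
CDK8: ΔΔCt = (17.91−16.37) − (22.31−16.90) = 1.54 − 5.41 = -3.87; fold change = 2^3.87 = 14.621
DUSP7 has the largest |ΔΔCt| = 4.79.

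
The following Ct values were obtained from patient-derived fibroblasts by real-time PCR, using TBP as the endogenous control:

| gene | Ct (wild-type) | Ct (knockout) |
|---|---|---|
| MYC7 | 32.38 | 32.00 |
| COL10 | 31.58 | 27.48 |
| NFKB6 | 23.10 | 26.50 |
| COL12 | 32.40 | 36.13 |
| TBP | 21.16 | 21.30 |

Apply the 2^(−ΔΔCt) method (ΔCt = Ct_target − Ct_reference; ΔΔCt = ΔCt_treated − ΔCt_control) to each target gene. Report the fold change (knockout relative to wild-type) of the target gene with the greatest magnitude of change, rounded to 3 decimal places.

MYC7: ΔΔCt = (32.00−21.30) − (32.38−21.16) = 10.70 − 11.22 = -0.52; fold change = 2^0.52 = 1.434
COL10: ΔΔCt = (27.48−21.30) − (31.58−21.16) = 6.18 − 10.42 = -4.24; fold change = 2^4.24 = 18.896
NFKB6: ΔΔCt = (26.50−21.30) − (23.10−21.16) = 5.20 − 1.94 = 3.26; fold change = 2^-3.26 = 0.104
COL12: ΔΔCt = (36.13−21.30) − (32.40−21.16) = 14.83 − 11.24 = 3.59; fold change = 2^-3.59 = 0.083
COL10 has the largest |ΔΔCt| = 4.24.

18.896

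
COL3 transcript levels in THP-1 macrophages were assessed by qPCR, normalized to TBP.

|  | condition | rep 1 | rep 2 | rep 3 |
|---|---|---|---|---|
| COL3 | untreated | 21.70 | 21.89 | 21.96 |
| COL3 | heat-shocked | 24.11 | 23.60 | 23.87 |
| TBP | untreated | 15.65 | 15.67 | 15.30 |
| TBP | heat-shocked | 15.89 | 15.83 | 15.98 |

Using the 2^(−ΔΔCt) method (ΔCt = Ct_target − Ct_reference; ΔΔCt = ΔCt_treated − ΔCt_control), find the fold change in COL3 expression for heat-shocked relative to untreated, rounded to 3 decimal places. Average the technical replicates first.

0.319

Mean Ct: COL3 untreated 21.850; COL3 heat-shocked 23.860; TBP untreated 15.540; TBP heat-shocked 15.900
ΔCt(untreated) = 21.850 − 15.540 = 6.310
ΔCt(heat-shocked) = 23.860 − 15.900 = 7.960
ΔΔCt = 7.960 − 6.310 = 1.650
Fold change = 2^(−1.650) = 0.3186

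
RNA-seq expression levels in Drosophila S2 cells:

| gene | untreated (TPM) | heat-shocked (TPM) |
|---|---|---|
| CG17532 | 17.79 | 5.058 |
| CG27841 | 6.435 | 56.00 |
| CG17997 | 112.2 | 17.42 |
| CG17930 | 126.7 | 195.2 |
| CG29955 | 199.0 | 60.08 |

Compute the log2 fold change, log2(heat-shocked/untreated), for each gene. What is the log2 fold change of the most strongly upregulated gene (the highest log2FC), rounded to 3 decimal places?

3.121

log2(5.058/17.79) = -1.814  (CG17532)
log2(56.00/6.435) = 3.121  (CG27841)
log2(17.42/112.2) = -2.687  (CG17997)
log2(195.2/126.7) = 0.624  (CG17930)
log2(60.08/199.0) = -1.728  (CG29955)
CG27841 is most strongly upregulated.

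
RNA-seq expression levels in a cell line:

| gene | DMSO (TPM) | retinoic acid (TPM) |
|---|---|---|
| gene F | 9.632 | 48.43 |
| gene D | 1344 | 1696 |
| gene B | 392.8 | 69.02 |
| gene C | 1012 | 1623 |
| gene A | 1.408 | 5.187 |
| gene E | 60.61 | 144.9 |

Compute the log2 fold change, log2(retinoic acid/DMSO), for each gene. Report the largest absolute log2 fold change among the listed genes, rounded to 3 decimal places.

log2(48.43/9.632) = 2.330  (gene F)
log2(1696/1344) = 0.336  (gene D)
log2(69.02/392.8) = -2.509  (gene B)
log2(1623/1012) = 0.681  (gene C)
log2(5.187/1.408) = 1.881  (gene A)
log2(144.9/60.61) = 1.257  (gene E)
The largest magnitude belongs to gene B.

2.509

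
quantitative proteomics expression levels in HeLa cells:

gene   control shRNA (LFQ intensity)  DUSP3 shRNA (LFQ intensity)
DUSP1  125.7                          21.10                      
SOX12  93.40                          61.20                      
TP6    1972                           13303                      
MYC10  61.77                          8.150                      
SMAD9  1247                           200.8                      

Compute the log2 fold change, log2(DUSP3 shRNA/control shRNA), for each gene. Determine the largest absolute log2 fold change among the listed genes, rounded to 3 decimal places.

log2(21.10/125.7) = -2.575  (DUSP1)
log2(61.20/93.40) = -0.610  (SOX12)
log2(13303/1972) = 2.754  (TP6)
log2(8.150/61.77) = -2.922  (MYC10)
log2(200.8/1247) = -2.635  (SMAD9)
The largest magnitude belongs to MYC10.

2.922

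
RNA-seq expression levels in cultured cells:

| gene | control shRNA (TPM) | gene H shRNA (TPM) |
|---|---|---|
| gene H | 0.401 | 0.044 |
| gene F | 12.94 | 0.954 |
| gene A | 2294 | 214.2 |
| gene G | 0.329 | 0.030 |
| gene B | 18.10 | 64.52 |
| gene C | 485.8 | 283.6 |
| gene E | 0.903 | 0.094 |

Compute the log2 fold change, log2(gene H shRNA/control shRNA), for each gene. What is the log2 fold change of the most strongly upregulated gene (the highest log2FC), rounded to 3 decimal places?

1.834

log2(0.044/0.401) = -3.188  (gene H)
log2(0.954/12.94) = -3.762  (gene F)
log2(214.2/2294) = -3.421  (gene A)
log2(0.030/0.329) = -3.455  (gene G)
log2(64.52/18.10) = 1.834  (gene B)
log2(283.6/485.8) = -0.777  (gene C)
log2(0.094/0.903) = -3.264  (gene E)
gene B is most strongly upregulated.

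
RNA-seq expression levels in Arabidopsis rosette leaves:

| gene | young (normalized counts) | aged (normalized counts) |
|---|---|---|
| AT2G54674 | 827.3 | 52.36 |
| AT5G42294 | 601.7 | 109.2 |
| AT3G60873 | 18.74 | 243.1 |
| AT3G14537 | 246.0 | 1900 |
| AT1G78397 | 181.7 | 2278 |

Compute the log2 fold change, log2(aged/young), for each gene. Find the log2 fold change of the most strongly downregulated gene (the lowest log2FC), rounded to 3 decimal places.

-3.982

log2(52.36/827.3) = -3.982  (AT2G54674)
log2(109.2/601.7) = -2.462  (AT5G42294)
log2(243.1/18.74) = 3.697  (AT3G60873)
log2(1900/246.0) = 2.949  (AT3G14537)
log2(2278/181.7) = 3.648  (AT1G78397)
AT2G54674 is most strongly downregulated.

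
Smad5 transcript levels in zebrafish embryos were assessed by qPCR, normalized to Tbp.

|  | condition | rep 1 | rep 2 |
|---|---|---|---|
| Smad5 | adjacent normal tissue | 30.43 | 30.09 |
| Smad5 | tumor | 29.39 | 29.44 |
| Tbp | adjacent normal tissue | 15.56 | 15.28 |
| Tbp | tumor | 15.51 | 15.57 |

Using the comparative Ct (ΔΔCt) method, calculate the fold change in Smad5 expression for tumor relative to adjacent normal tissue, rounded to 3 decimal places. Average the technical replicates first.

1.952

Mean Ct: Smad5 adjacent normal tissue 30.260; Smad5 tumor 29.415; Tbp adjacent normal tissue 15.420; Tbp tumor 15.540
ΔCt(adjacent normal tissue) = 30.260 − 15.420 = 14.840
ΔCt(tumor) = 29.415 − 15.540 = 13.875
ΔΔCt = 13.875 − 14.840 = -0.965
Fold change = 2^(−(-0.965)) = 2^0.965 = 1.9521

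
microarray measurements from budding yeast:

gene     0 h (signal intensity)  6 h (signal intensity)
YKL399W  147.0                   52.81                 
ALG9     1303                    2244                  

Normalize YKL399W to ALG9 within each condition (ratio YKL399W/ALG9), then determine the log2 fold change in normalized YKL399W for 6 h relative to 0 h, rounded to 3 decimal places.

-2.261

YKL399W/ALG9 (0 h) = 147.0 / 1303 = 0.11282
YKL399W/ALG9 (6 h) = 52.81 / 2244 = 0.023534
Fold change = 0.023534 / 0.11282 = 0.2086
log2(0.2086) = -2.2612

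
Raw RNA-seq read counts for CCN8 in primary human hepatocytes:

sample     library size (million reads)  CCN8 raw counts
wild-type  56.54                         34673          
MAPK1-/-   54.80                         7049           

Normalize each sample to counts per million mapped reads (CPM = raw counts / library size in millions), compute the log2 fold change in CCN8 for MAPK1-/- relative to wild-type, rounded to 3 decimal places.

-2.253

CPM(wild-type) = 34673 / 56.54 = 613.2473
CPM(MAPK1-/-) = 7049 / 54.80 = 128.6314
Fold change = 128.6314 / 613.2473 = 0.20975
log2(0.20975) = -2.2532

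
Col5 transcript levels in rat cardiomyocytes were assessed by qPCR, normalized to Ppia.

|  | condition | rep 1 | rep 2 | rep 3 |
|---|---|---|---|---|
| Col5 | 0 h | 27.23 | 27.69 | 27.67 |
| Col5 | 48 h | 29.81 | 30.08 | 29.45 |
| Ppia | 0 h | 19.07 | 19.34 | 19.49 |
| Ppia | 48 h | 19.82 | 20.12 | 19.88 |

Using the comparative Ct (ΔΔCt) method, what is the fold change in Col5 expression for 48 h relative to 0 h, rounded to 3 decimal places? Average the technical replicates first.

0.328

Mean Ct: Col5 0 h 27.530; Col5 48 h 29.780; Ppia 0 h 19.300; Ppia 48 h 19.940
ΔCt(0 h) = 27.530 − 19.300 = 8.230
ΔCt(48 h) = 29.780 − 19.940 = 9.840
ΔΔCt = 9.840 − 8.230 = 1.610
Fold change = 2^(−1.610) = 0.3276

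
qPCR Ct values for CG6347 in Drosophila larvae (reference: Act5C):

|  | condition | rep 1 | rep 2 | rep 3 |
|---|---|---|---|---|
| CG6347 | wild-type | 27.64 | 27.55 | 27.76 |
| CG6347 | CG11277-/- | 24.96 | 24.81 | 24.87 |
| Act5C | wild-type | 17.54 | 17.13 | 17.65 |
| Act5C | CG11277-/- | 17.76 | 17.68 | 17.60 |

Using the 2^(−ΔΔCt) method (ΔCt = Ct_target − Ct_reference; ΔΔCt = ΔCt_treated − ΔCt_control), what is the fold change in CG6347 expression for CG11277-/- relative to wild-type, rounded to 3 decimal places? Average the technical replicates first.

8.056

Mean Ct: CG6347 wild-type 27.650; CG6347 CG11277-/- 24.880; Act5C wild-type 17.440; Act5C CG11277-/- 17.680
ΔCt(wild-type) = 27.650 − 17.440 = 10.210
ΔCt(CG11277-/-) = 24.880 − 17.680 = 7.200
ΔΔCt = 7.200 − 10.210 = -3.010
Fold change = 2^(−(-3.010)) = 2^3.010 = 8.0556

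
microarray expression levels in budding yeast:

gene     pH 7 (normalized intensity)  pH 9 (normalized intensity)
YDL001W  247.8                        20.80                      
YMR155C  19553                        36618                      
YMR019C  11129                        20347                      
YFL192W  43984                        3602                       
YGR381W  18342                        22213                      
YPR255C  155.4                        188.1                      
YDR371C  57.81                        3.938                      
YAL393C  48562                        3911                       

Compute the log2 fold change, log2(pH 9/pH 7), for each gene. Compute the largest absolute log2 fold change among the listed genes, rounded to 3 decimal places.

log2(20.80/247.8) = -3.575  (YDL001W)
log2(36618/19553) = 0.905  (YMR155C)
log2(20347/11129) = 0.870  (YMR019C)
log2(3602/43984) = -3.610  (YFL192W)
log2(22213/18342) = 0.276  (YGR381W)
log2(188.1/155.4) = 0.276  (YPR255C)
log2(3.938/57.81) = -3.876  (YDR371C)
log2(3911/48562) = -3.634  (YAL393C)
The largest magnitude belongs to YDR371C.

3.876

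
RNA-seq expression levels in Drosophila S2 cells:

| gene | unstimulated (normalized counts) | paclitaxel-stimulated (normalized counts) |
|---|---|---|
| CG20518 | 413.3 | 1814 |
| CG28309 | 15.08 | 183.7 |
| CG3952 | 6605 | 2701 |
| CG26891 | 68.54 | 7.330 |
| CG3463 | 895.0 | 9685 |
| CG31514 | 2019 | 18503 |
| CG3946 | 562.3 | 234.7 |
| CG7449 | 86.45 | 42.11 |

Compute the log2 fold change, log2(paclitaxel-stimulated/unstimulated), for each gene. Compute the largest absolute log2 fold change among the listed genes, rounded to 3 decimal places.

3.607

log2(1814/413.3) = 2.134  (CG20518)
log2(183.7/15.08) = 3.607  (CG28309)
log2(2701/6605) = -1.290  (CG3952)
log2(7.330/68.54) = -3.225  (CG26891)
log2(9685/895.0) = 3.436  (CG3463)
log2(18503/2019) = 3.196  (CG31514)
log2(234.7/562.3) = -1.261  (CG3946)
log2(42.11/86.45) = -1.038  (CG7449)
The largest magnitude belongs to CG28309.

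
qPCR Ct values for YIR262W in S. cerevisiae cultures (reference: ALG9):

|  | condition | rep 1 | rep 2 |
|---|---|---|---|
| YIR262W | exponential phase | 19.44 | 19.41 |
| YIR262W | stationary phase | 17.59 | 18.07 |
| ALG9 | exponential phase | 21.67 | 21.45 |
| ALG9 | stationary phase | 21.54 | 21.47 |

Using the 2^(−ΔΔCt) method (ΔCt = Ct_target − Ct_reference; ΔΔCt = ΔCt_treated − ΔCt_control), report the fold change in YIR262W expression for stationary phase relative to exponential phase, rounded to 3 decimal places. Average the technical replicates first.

2.908

Mean Ct: YIR262W exponential phase 19.425; YIR262W stationary phase 17.830; ALG9 exponential phase 21.560; ALG9 stationary phase 21.505
ΔCt(exponential phase) = 19.425 − 21.560 = -2.135
ΔCt(stationary phase) = 17.830 − 21.505 = -3.675
ΔΔCt = -3.675 − (-2.135) = -1.540
Fold change = 2^(−(-1.540)) = 2^1.540 = 2.9079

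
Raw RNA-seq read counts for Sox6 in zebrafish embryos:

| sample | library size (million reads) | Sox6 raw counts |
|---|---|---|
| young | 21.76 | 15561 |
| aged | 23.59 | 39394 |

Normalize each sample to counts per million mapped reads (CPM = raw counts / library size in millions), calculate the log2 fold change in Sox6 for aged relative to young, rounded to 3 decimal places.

CPM(young) = 15561 / 21.76 = 715.1195
CPM(aged) = 39394 / 23.59 = 1669.9449
Fold change = 1669.9449 / 715.1195 = 2.33520
log2(2.33520) = 1.2235

1.224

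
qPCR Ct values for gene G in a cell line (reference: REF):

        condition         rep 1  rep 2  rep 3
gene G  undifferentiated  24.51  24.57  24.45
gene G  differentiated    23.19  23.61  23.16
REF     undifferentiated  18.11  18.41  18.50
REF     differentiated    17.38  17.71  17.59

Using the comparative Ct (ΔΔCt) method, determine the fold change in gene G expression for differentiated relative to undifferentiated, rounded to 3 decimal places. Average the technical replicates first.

Mean Ct: gene G undifferentiated 24.510; gene G differentiated 23.320; REF undifferentiated 18.340; REF differentiated 17.560
ΔCt(undifferentiated) = 24.510 − 18.340 = 6.170
ΔCt(differentiated) = 23.320 − 17.560 = 5.760
ΔΔCt = 5.760 − 6.170 = -0.410
Fold change = 2^(−(-0.410)) = 2^0.410 = 1.3287

1.329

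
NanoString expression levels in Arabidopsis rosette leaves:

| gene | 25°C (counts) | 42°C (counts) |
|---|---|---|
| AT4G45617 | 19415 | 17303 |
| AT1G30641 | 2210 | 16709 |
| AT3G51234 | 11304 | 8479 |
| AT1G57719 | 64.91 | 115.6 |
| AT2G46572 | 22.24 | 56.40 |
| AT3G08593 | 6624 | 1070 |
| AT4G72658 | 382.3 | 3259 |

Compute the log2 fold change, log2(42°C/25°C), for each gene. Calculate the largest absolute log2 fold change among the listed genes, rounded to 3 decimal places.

log2(17303/19415) = -0.166  (AT4G45617)
log2(16709/2210) = 2.919  (AT1G30641)
log2(8479/11304) = -0.415  (AT3G51234)
log2(115.6/64.91) = 0.833  (AT1G57719)
log2(56.40/22.24) = 1.343  (AT2G46572)
log2(1070/6624) = -2.630  (AT3G08593)
log2(3259/382.3) = 3.092  (AT4G72658)
The largest magnitude belongs to AT4G72658.

3.092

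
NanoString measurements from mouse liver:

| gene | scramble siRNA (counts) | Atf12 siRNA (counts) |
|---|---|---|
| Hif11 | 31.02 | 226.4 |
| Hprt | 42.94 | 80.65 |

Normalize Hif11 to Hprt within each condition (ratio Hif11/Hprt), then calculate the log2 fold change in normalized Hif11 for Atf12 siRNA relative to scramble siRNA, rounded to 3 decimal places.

1.958

Hif11/Hprt (scramble siRNA) = 31.02 / 42.94 = 0.7224
Hif11/Hprt (Atf12 siRNA) = 226.4 / 80.65 = 2.8072
Fold change = 2.8072 / 0.7224 = 3.8859
log2(3.8859) = 1.9583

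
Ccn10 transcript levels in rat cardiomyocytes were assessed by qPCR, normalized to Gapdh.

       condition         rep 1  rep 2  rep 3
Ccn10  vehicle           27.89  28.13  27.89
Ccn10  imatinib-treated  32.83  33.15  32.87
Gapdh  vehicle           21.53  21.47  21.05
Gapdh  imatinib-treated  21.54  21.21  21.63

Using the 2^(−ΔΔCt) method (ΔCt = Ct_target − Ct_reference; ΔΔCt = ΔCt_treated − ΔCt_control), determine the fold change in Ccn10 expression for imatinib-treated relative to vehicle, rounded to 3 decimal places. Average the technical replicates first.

Mean Ct: Ccn10 vehicle 27.970; Ccn10 imatinib-treated 32.950; Gapdh vehicle 21.350; Gapdh imatinib-treated 21.460
ΔCt(vehicle) = 27.970 − 21.350 = 6.620
ΔCt(imatinib-treated) = 32.950 − 21.460 = 11.490
ΔΔCt = 11.490 − 6.620 = 4.870
Fold change = 2^(−4.870) = 0.0342

0.034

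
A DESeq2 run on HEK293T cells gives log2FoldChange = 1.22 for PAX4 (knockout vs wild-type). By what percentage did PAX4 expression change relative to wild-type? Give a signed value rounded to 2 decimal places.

Fold change = 2^(1.22) = 2.3295
Percent change = (FC − 1) × 100% = (2.3295 − 1) × 100 = 132.95%

132.95%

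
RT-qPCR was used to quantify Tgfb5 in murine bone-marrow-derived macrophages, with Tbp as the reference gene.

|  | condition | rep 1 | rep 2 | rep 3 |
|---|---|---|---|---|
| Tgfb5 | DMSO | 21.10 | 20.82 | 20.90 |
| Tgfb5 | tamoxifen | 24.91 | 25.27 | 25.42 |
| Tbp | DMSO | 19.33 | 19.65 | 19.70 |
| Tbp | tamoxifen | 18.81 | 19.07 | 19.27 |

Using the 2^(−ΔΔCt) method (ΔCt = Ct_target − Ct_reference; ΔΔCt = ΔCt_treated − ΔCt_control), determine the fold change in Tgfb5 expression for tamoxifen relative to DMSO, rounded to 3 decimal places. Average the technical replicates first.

0.037

Mean Ct: Tgfb5 DMSO 20.940; Tgfb5 tamoxifen 25.200; Tbp DMSO 19.560; Tbp tamoxifen 19.050
ΔCt(DMSO) = 20.940 − 19.560 = 1.380
ΔCt(tamoxifen) = 25.200 − 19.050 = 6.150
ΔΔCt = 6.150 − 1.380 = 4.770
Fold change = 2^(−4.770) = 0.0367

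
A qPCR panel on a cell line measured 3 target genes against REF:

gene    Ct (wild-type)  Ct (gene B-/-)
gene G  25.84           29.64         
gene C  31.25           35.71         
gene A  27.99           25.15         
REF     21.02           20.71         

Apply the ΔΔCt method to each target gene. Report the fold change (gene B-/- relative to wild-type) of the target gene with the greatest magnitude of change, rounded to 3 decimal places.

gene G: ΔΔCt = (29.64−20.71) − (25.84−21.02) = 8.93 − 4.82 = 4.11; fold change = 2^-4.11 = 0.058
gene C: ΔΔCt = (35.71−20.71) − (31.25−21.02) = 15.00 − 10.23 = 4.77; fold change = 2^-4.77 = 0.037
gene A: ΔΔCt = (25.15−20.71) − (27.99−21.02) = 4.44 − 6.97 = -2.53; fold change = 2^2.53 = 5.776
gene C has the largest |ΔΔCt| = 4.77.

0.037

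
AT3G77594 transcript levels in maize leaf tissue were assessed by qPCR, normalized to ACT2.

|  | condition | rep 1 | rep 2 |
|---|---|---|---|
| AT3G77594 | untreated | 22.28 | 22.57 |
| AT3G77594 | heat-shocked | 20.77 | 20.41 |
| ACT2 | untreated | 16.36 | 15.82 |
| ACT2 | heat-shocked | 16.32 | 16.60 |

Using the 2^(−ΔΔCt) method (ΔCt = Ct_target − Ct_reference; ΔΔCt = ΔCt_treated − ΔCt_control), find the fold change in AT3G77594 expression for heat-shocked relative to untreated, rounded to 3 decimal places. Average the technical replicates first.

4.611

Mean Ct: AT3G77594 untreated 22.425; AT3G77594 heat-shocked 20.590; ACT2 untreated 16.090; ACT2 heat-shocked 16.460
ΔCt(untreated) = 22.425 − 16.090 = 6.335
ΔCt(heat-shocked) = 20.590 − 16.460 = 4.130
ΔΔCt = 4.130 − 6.335 = -2.205
Fold change = 2^(−(-2.205)) = 2^2.205 = 4.6107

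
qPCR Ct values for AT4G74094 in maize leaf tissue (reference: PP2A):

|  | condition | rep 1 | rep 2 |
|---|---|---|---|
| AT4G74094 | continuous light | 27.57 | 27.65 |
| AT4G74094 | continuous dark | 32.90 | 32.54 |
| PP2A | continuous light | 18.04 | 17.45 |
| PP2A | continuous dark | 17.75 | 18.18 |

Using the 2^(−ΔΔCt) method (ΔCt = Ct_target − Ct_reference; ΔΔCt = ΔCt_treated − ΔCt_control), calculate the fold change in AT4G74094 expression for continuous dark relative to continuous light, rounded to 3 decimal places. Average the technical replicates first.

Mean Ct: AT4G74094 continuous light 27.610; AT4G74094 continuous dark 32.720; PP2A continuous light 17.745; PP2A continuous dark 17.965
ΔCt(continuous light) = 27.610 − 17.745 = 9.865
ΔCt(continuous dark) = 32.720 − 17.965 = 14.755
ΔΔCt = 14.755 − 9.865 = 4.890
Fold change = 2^(−4.890) = 0.0337

0.034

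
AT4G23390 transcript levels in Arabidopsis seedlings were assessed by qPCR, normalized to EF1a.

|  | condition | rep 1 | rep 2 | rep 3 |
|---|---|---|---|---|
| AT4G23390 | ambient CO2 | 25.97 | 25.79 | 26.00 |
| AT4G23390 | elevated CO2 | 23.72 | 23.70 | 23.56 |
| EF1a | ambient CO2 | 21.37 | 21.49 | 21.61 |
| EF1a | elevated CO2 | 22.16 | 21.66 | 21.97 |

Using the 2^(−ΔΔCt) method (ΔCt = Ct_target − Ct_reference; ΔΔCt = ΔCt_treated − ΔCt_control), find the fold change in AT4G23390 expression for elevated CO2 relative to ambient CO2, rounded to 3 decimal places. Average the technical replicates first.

Mean Ct: AT4G23390 ambient CO2 25.920; AT4G23390 elevated CO2 23.660; EF1a ambient CO2 21.490; EF1a elevated CO2 21.930
ΔCt(ambient CO2) = 25.920 − 21.490 = 4.430
ΔCt(elevated CO2) = 23.660 − 21.930 = 1.730
ΔΔCt = 1.730 − 4.430 = -2.700
Fold change = 2^(−(-2.700)) = 2^2.700 = 6.4980

6.498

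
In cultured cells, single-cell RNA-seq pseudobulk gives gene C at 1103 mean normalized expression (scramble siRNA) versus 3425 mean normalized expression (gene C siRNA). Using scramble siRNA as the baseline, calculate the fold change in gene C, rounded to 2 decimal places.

Fold change = 3425 / 1103 = 3.105
gene C is upregulated.

3.11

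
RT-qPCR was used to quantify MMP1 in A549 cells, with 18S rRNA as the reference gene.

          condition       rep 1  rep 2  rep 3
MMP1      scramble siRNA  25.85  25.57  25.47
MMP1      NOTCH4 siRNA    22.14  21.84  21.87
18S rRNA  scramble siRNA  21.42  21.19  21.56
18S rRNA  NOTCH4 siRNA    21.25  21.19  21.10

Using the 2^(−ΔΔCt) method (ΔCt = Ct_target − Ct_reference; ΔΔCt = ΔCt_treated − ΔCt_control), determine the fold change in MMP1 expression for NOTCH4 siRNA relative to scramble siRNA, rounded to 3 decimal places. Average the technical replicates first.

Mean Ct: MMP1 scramble siRNA 25.630; MMP1 NOTCH4 siRNA 21.950; 18S rRNA scramble siRNA 21.390; 18S rRNA NOTCH4 siRNA 21.180
ΔCt(scramble siRNA) = 25.630 − 21.390 = 4.240
ΔCt(NOTCH4 siRNA) = 21.950 − 21.180 = 0.770
ΔΔCt = 0.770 − 4.240 = -3.470
Fold change = 2^(−(-3.470)) = 2^3.470 = 11.0809

11.081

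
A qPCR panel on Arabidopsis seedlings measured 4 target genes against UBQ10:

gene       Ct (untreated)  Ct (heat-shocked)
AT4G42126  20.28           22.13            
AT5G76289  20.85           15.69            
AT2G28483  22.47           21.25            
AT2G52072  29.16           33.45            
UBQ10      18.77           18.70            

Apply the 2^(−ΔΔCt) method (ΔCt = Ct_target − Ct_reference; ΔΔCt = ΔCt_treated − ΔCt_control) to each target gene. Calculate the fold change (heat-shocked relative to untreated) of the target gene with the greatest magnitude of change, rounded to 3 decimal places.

AT4G42126: ΔΔCt = (22.13−18.70) − (20.28−18.77) = 3.43 − 1.51 = 1.92; fold change = 2^-1.92 = 0.264
AT5G76289: ΔΔCt = (15.69−18.70) − (20.85−18.77) = -3.01 − 2.08 = -5.09; fold change = 2^5.09 = 34.060
AT2G28483: ΔΔCt = (21.25−18.70) − (22.47−18.77) = 2.55 − 3.70 = -1.15; fold change = 2^1.15 = 2.219
AT2G52072: ΔΔCt = (33.45−18.70) − (29.16−18.77) = 14.75 − 10.39 = 4.36; fold change = 2^-4.36 = 0.049
AT5G76289 has the largest |ΔΔCt| = 5.09.

34.060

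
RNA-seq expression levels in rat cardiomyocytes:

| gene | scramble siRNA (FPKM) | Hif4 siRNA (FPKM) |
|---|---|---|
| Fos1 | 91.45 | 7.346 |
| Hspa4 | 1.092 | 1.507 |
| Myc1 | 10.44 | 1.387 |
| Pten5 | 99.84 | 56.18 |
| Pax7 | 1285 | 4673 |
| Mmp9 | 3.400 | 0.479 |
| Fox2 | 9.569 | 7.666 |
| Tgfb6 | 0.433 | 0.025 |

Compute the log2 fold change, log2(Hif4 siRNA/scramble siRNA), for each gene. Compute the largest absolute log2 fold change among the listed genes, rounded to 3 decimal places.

4.114

log2(7.346/91.45) = -3.638  (Fos1)
log2(1.507/1.092) = 0.465  (Hspa4)
log2(1.387/10.44) = -2.912  (Myc1)
log2(56.18/99.84) = -0.830  (Pten5)
log2(4673/1285) = 1.863  (Pax7)
log2(0.479/3.400) = -2.827  (Mmp9)
log2(7.666/9.569) = -0.320  (Fox2)
log2(0.025/0.433) = -4.114  (Tgfb6)
The largest magnitude belongs to Tgfb6.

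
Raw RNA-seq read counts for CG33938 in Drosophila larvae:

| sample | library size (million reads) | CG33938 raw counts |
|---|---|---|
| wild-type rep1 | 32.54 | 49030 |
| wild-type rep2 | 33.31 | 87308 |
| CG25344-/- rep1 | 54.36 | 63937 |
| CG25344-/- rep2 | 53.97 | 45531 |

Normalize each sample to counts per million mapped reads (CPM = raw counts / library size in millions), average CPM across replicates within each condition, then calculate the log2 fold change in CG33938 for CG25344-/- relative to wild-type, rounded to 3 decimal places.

-1.031

CPM(wild-type rep1) = 49030 / 32.54 = 1506.7609
CPM(wild-type rep2) = 87308 / 33.31 = 2621.0748
CPM(CG25344-/- rep1) = 63937 / 54.36 = 1176.1773
CPM(CG25344-/- rep2) = 45531 / 53.97 = 843.6354
mean CPM(wild-type) = 2063.9178; mean CPM(CG25344-/-) = 1009.9063
Fold change = 1009.9063 / 2063.9178 = 0.48932
log2(0.48932) = -1.0312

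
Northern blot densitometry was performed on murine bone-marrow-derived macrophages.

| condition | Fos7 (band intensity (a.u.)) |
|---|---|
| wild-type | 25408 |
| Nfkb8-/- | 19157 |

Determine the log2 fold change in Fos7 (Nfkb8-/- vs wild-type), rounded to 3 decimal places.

Fold change = 19157 / 25408 = 0.7540
log2(0.7540) = -0.4074

-0.407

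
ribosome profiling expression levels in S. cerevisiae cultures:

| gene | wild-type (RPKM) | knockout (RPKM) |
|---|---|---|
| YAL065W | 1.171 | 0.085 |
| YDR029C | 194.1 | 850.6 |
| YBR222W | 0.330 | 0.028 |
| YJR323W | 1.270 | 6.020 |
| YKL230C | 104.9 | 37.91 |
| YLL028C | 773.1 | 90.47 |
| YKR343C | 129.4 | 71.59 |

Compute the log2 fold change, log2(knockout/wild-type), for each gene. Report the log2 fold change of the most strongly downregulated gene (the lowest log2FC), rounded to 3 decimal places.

-3.784

log2(0.085/1.171) = -3.784  (YAL065W)
log2(850.6/194.1) = 2.132  (YDR029C)
log2(0.028/0.330) = -3.559  (YBR222W)
log2(6.020/1.270) = 2.245  (YJR323W)
log2(37.91/104.9) = -1.468  (YKL230C)
log2(90.47/773.1) = -3.095  (YLL028C)
log2(71.59/129.4) = -0.854  (YKR343C)
YAL065W is most strongly downregulated.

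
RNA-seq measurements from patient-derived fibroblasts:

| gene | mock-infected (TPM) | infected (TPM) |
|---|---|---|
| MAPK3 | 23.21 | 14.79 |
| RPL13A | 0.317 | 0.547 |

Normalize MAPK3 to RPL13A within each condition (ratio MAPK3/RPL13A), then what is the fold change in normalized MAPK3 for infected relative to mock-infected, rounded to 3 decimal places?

0.369

MAPK3/RPL13A (mock-infected) = 23.21 / 0.317 = 73.218
MAPK3/RPL13A (infected) = 14.79 / 0.547 = 27.038
Fold change = 27.038 / 73.218 = 0.3693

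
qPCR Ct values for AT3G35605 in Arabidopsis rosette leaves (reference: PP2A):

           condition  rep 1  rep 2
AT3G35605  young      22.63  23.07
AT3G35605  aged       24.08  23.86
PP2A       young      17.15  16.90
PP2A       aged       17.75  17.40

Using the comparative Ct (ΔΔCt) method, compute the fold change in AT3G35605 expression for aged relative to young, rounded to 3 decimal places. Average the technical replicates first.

0.674

Mean Ct: AT3G35605 young 22.850; AT3G35605 aged 23.970; PP2A young 17.025; PP2A aged 17.575
ΔCt(young) = 22.850 − 17.025 = 5.825
ΔCt(aged) = 23.970 − 17.575 = 6.395
ΔΔCt = 6.395 − 5.825 = 0.570
Fold change = 2^(−0.570) = 0.6736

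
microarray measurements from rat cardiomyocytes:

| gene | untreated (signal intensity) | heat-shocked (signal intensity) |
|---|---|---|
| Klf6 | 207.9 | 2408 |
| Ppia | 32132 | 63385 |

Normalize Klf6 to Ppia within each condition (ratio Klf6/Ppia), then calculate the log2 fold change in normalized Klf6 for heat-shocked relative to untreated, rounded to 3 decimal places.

Klf6/Ppia (untreated) = 207.9 / 32132 = 0.0064702
Klf6/Ppia (heat-shocked) = 2408 / 63385 = 0.03799
Fold change = 0.03799 / 0.0064702 = 5.8716
log2(5.8716) = 2.5537

2.554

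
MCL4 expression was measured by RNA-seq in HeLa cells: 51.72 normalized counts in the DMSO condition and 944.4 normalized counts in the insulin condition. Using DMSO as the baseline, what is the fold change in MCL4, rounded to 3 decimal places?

18.260

Fold change = 944.4 / 51.72 = 18.2599
MCL4 is upregulated.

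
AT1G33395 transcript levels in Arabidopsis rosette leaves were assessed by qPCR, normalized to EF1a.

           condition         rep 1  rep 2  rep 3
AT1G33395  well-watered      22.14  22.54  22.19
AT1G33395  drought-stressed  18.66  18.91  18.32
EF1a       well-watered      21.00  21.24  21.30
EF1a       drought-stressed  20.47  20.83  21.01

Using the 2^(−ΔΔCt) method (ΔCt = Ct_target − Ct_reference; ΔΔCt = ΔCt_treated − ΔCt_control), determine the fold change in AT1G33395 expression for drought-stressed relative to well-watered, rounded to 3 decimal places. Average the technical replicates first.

9.514

Mean Ct: AT1G33395 well-watered 22.290; AT1G33395 drought-stressed 18.630; EF1a well-watered 21.180; EF1a drought-stressed 20.770
ΔCt(well-watered) = 22.290 − 21.180 = 1.110
ΔCt(drought-stressed) = 18.630 − 20.770 = -2.140
ΔΔCt = -2.140 − 1.110 = -3.250
Fold change = 2^(−(-3.250)) = 2^3.250 = 9.5137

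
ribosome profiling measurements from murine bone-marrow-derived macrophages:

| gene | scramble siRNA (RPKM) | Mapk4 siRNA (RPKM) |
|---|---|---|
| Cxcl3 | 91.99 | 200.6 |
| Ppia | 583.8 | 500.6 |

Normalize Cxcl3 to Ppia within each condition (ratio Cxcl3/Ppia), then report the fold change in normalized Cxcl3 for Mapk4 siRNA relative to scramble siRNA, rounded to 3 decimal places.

2.543

Cxcl3/Ppia (scramble siRNA) = 91.99 / 583.8 = 0.15757
Cxcl3/Ppia (Mapk4 siRNA) = 200.6 / 500.6 = 0.40072
Fold change = 0.40072 / 0.15757 = 2.5431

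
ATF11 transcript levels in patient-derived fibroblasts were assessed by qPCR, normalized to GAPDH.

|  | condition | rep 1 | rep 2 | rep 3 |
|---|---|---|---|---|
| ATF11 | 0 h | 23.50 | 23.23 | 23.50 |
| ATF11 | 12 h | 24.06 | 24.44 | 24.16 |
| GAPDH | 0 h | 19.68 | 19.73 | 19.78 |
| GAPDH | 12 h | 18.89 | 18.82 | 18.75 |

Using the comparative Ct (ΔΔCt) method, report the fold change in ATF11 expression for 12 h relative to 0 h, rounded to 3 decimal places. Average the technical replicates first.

Mean Ct: ATF11 0 h 23.410; ATF11 12 h 24.220; GAPDH 0 h 19.730; GAPDH 12 h 18.820
ΔCt(0 h) = 23.410 − 19.730 = 3.680
ΔCt(12 h) = 24.220 − 18.820 = 5.400
ΔΔCt = 5.400 − 3.680 = 1.720
Fold change = 2^(−1.720) = 0.3035

0.304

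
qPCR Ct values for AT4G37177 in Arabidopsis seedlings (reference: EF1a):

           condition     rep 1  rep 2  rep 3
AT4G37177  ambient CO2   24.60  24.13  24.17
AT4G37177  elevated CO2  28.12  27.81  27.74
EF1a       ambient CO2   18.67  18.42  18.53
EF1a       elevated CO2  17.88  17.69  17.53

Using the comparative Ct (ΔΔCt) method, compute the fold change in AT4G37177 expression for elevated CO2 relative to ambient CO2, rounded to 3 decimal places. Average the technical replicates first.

0.046

Mean Ct: AT4G37177 ambient CO2 24.300; AT4G37177 elevated CO2 27.890; EF1a ambient CO2 18.540; EF1a elevated CO2 17.700
ΔCt(ambient CO2) = 24.300 − 18.540 = 5.760
ΔCt(elevated CO2) = 27.890 − 17.700 = 10.190
ΔΔCt = 10.190 − 5.760 = 4.430
Fold change = 2^(−4.430) = 0.0464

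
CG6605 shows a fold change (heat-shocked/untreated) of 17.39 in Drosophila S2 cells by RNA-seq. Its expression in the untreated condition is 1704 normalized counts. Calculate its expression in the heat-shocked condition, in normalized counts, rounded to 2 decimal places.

heat-shocked expression = 1704 × 17.39 = 29632.56

29632.56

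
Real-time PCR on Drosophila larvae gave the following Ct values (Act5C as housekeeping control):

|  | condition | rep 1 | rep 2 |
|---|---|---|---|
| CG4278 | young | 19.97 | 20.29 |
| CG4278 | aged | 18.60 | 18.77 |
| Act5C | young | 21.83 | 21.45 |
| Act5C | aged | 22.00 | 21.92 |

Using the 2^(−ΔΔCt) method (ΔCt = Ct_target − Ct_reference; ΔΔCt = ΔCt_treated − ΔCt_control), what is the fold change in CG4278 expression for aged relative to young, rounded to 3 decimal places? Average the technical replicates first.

3.399

Mean Ct: CG4278 young 20.130; CG4278 aged 18.685; Act5C young 21.640; Act5C aged 21.960
ΔCt(young) = 20.130 − 21.640 = -1.510
ΔCt(aged) = 18.685 − 21.960 = -3.275
ΔΔCt = -3.275 − (-1.510) = -1.765
Fold change = 2^(−(-1.765)) = 2^1.765 = 3.3987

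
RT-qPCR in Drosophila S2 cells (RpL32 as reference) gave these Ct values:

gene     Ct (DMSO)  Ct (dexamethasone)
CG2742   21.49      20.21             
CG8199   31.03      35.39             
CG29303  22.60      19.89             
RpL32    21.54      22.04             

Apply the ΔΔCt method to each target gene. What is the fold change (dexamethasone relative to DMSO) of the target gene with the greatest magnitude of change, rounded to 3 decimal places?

0.069

CG2742: ΔΔCt = (20.21−22.04) − (21.49−21.54) = -1.83 − (-0.05) = -1.78; fold change = 2^1.78 = 3.434
CG8199: ΔΔCt = (35.39−22.04) − (31.03−21.54) = 13.35 − 9.49 = 3.86; fold change = 2^-3.86 = 0.069
CG29303: ΔΔCt = (19.89−22.04) − (22.60−21.54) = -2.15 − 1.06 = -3.21; fold change = 2^3.21 = 9.254
CG8199 has the largest |ΔΔCt| = 3.86.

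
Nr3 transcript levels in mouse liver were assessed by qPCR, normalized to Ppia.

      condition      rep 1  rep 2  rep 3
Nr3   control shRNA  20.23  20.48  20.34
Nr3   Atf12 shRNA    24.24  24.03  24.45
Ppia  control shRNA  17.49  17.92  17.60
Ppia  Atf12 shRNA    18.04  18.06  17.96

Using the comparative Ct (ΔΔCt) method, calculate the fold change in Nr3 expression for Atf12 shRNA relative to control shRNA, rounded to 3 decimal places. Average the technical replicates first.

0.086

Mean Ct: Nr3 control shRNA 20.350; Nr3 Atf12 shRNA 24.240; Ppia control shRNA 17.670; Ppia Atf12 shRNA 18.020
ΔCt(control shRNA) = 20.350 − 17.670 = 2.680
ΔCt(Atf12 shRNA) = 24.240 − 18.020 = 6.220
ΔΔCt = 6.220 − 2.680 = 3.540
Fold change = 2^(−3.540) = 0.0860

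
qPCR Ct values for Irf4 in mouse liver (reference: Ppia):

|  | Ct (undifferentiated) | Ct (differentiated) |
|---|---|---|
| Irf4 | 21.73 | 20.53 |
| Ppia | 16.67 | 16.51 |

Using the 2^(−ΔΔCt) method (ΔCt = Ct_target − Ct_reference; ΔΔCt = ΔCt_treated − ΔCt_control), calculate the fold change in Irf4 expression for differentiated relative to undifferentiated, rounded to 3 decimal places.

2.056

ΔCt(undifferentiated) = 21.730 − 16.670 = 5.060
ΔCt(differentiated) = 20.530 − 16.510 = 4.020
ΔΔCt = 4.020 − 5.060 = -1.040
Fold change = 2^(−(-1.040)) = 2^1.040 = 2.0562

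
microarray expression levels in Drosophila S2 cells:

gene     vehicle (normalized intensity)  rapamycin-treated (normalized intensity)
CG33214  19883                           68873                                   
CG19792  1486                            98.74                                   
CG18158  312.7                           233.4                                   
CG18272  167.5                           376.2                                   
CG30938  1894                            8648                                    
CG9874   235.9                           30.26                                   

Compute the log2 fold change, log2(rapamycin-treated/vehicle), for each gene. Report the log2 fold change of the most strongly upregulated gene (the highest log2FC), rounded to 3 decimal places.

2.191

log2(68873/19883) = 1.792  (CG33214)
log2(98.74/1486) = -3.912  (CG19792)
log2(233.4/312.7) = -0.422  (CG18158)
log2(376.2/167.5) = 1.167  (CG18272)
log2(8648/1894) = 2.191  (CG30938)
log2(30.26/235.9) = -2.963  (CG9874)
CG30938 is most strongly upregulated.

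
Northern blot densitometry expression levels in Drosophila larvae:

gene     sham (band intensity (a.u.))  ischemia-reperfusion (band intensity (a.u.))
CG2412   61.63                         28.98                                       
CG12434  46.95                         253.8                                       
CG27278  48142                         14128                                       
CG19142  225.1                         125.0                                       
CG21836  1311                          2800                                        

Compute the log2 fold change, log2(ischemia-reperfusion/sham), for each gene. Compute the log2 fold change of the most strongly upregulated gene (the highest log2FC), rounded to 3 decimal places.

log2(28.98/61.63) = -1.089  (CG2412)
log2(253.8/46.95) = 2.434  (CG12434)
log2(14128/48142) = -1.769  (CG27278)
log2(125.0/225.1) = -0.849  (CG19142)
log2(2800/1311) = 1.095  (CG21836)
CG12434 is most strongly upregulated.

2.434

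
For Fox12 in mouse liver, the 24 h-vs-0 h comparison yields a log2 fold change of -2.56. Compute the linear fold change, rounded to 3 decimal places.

Fold change = 2^(-2.56) = 0.1696
That is, Fox12 drops to 17.0% of the 0 h level.

0.170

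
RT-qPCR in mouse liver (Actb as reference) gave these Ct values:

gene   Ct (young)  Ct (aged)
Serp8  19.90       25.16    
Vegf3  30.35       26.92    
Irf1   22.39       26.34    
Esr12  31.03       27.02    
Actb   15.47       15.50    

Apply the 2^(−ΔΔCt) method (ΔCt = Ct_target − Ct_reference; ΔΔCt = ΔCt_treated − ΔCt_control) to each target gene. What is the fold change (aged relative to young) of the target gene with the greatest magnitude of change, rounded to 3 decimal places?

Serp8: ΔΔCt = (25.16−15.50) − (19.90−15.47) = 9.66 − 4.43 = 5.23; fold change = 2^-5.23 = 0.027
Vegf3: ΔΔCt = (26.92−15.50) − (30.35−15.47) = 11.42 − 14.88 = -3.46; fold change = 2^3.46 = 11.004
Irf1: ΔΔCt = (26.34−15.50) − (22.39−15.47) = 10.84 − 6.92 = 3.92; fold change = 2^-3.92 = 0.066
Esr12: ΔΔCt = (27.02−15.50) − (31.03−15.47) = 11.52 − 15.56 = -4.04; fold change = 2^4.04 = 16.450
Serp8 has the largest |ΔΔCt| = 5.23.

0.027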